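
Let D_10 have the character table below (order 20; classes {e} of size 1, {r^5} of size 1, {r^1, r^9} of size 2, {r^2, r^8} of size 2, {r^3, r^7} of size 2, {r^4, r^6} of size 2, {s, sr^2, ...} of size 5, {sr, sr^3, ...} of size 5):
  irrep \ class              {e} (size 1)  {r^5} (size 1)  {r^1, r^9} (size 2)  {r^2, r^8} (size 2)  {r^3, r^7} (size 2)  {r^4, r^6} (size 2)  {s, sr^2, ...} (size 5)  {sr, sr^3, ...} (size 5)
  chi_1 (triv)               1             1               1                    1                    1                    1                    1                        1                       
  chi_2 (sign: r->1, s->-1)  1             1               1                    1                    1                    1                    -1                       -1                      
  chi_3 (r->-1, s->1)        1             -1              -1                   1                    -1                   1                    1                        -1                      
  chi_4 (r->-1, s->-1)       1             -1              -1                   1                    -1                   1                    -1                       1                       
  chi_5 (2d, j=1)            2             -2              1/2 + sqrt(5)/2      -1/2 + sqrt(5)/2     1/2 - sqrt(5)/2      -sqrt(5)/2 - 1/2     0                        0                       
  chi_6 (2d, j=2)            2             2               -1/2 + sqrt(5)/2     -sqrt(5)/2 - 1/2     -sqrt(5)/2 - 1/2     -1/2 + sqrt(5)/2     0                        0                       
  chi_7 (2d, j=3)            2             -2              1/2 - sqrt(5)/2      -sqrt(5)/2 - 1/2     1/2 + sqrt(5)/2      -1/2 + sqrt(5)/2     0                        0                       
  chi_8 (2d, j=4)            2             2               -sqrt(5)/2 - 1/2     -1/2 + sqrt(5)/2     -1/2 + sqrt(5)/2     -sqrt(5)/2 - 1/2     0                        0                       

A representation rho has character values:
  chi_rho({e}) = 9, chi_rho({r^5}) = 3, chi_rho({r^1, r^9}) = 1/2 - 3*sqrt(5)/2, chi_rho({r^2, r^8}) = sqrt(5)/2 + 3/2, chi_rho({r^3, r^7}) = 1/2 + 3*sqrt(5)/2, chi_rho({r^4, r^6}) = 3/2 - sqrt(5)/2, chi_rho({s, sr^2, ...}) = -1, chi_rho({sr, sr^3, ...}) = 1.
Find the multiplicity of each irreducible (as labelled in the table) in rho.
Multiplicities: chi_1: 1, chi_2: 1, chi_3: 0, chi_4: 1, chi_5: 0, chi_6: 0, chi_7: 1, chi_8: 2.

Reasoning: Use <chi_rho, chi> = (1/|G|) sum_C |C| * chi_rho(C) * conj(chi(C)) with |G| = 20 for each irreducible chi in the table:
  <chi_rho, chi_1> = (1/20)[1*(9)*conj(1) + 1*(3)*conj(1) + 2*(1/2 - 3*sqrt(5)/2)*conj(1) + 2*(sqrt(5)/2 + 3/2)*conj(1) + 2*(1/2 + 3*sqrt(5)/2)*conj(1) + 2*(3/2 - sqrt(5)/2)*conj(1) + 5*(-1)*conj(1) + 5*(1)*conj(1)]
      = (1/20)[(9) + (3) + (1 - 3*sqrt(5)) + (sqrt(5) + 3) + (1 + 3*sqrt(5)) + (3 - sqrt(5)) + (-5) + (5)] = 20/20 = 1
  <chi_rho, chi_2> = (1/20)[1*(9)*conj(1) + 1*(3)*conj(1) + 2*(1/2 - 3*sqrt(5)/2)*conj(1) + 2*(sqrt(5)/2 + 3/2)*conj(1) + 2*(1/2 + 3*sqrt(5)/2)*conj(1) + 2*(3/2 - sqrt(5)/2)*conj(1) + 5*(-1)*conj(-1) + 5*(1)*conj(-1)]
      = (1/20)[(9) + (3) + (1 - 3*sqrt(5)) + (sqrt(5) + 3) + (1 + 3*sqrt(5)) + (3 - sqrt(5)) + (5) + (-5)] = 20/20 = 1
  <chi_rho, chi_3> = (1/20)[1*(9)*conj(1) + 1*(3)*conj(-1) + 2*(1/2 - 3*sqrt(5)/2)*conj(-1) + 2*(sqrt(5)/2 + 3/2)*conj(1) + 2*(1/2 + 3*sqrt(5)/2)*conj(-1) + 2*(3/2 - sqrt(5)/2)*conj(1) + 5*(-1)*conj(1) + 5*(1)*conj(-1)]
      = (1/20)[(9) + (-3) + (-1 + 3*sqrt(5)) + (sqrt(5) + 3) + (-3*sqrt(5) - 1) + (3 - sqrt(5)) + (-5) + (-5)] = 0/20 = 0
  <chi_rho, chi_4> = (1/20)[1*(9)*conj(1) + 1*(3)*conj(-1) + 2*(1/2 - 3*sqrt(5)/2)*conj(-1) + 2*(sqrt(5)/2 + 3/2)*conj(1) + 2*(1/2 + 3*sqrt(5)/2)*conj(-1) + 2*(3/2 - sqrt(5)/2)*conj(1) + 5*(-1)*conj(-1) + 5*(1)*conj(1)]
      = (1/20)[(9) + (-3) + (-1 + 3*sqrt(5)) + (sqrt(5) + 3) + (-3*sqrt(5) - 1) + (3 - sqrt(5)) + (5) + (5)] = 20/20 = 1
  <chi_rho, chi_5> = (1/20)[1*(9)*conj(2) + 1*(3)*conj(-2) + 2*(1/2 - 3*sqrt(5)/2)*conj(1/2 + sqrt(5)/2) + 2*(sqrt(5)/2 + 3/2)*conj(-1/2 + sqrt(5)/2) + 2*(1/2 + 3*sqrt(5)/2)*conj(1/2 - sqrt(5)/2) + 2*(3/2 - sqrt(5)/2)*conj(-sqrt(5)/2 - 1/2) + 5*(-1)*conj(0) + 5*(1)*conj(0)]
      = (1/20)[(18) + (-6) + (-7 - sqrt(5)) + (1 + sqrt(5)) + (-7 + sqrt(5)) + (1 - sqrt(5)) + (0) + (0)] = 0/20 = 0
  <chi_rho, chi_6> = (1/20)[1*(9)*conj(2) + 1*(3)*conj(2) + 2*(1/2 - 3*sqrt(5)/2)*conj(-1/2 + sqrt(5)/2) + 2*(sqrt(5)/2 + 3/2)*conj(-sqrt(5)/2 - 1/2) + 2*(1/2 + 3*sqrt(5)/2)*conj(-sqrt(5)/2 - 1/2) + 2*(3/2 - sqrt(5)/2)*conj(-1/2 + sqrt(5)/2) + 5*(-1)*conj(0) + 5*(1)*conj(0)]
      = (1/20)[(18) + (6) + (-8 + 2*sqrt(5)) + (-2*sqrt(5) - 4) + (-8 - 2*sqrt(5)) + (-4 + 2*sqrt(5)) + (0) + (0)] = 0/20 = 0
  <chi_rho, chi_7> = (1/20)[1*(9)*conj(2) + 1*(3)*conj(-2) + 2*(1/2 - 3*sqrt(5)/2)*conj(1/2 - sqrt(5)/2) + 2*(sqrt(5)/2 + 3/2)*conj(-sqrt(5)/2 - 1/2) + 2*(1/2 + 3*sqrt(5)/2)*conj(1/2 + sqrt(5)/2) + 2*(3/2 - sqrt(5)/2)*conj(-1/2 + sqrt(5)/2) + 5*(-1)*conj(0) + 5*(1)*conj(0)]
      = (1/20)[(18) + (-6) + (8 - 2*sqrt(5)) + (-2*sqrt(5) - 4) + (2*sqrt(5) + 8) + (-4 + 2*sqrt(5)) + (0) + (0)] = 20/20 = 1
  <chi_rho, chi_8> = (1/20)[1*(9)*conj(2) + 1*(3)*conj(2) + 2*(1/2 - 3*sqrt(5)/2)*conj(-sqrt(5)/2 - 1/2) + 2*(sqrt(5)/2 + 3/2)*conj(-1/2 + sqrt(5)/2) + 2*(1/2 + 3*sqrt(5)/2)*conj(-1/2 + sqrt(5)/2) + 2*(3/2 - sqrt(5)/2)*conj(-sqrt(5)/2 - 1/2) + 5*(-1)*conj(0) + 5*(1)*conj(0)]
      = (1/20)[(18) + (6) + (sqrt(5) + 7) + (1 + sqrt(5)) + (7 - sqrt(5)) + (1 - sqrt(5)) + (0) + (0)] = 40/20 = 2
Dimension check: dim(rho) = sum (mult * dim) = 1*1 + 1*1 + 0*1 + 1*1 + 0*2 + 0*2 + 1*2 + 2*2 = 9 = chi_rho(e) = 9.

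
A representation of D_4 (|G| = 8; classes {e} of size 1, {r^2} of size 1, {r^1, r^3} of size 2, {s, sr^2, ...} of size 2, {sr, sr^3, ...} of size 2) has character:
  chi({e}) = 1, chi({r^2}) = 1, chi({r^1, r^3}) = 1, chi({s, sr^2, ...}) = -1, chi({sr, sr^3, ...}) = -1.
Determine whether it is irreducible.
Irreducible: <chi, chi> = 1.

Solution. <chi, chi> = (1/|G|) sum_C |C| * |chi(C)|^2 = (1/8)[1*|1|^2 + 1*|1|^2 + 2*|1|^2 + 2*|-1|^2 + 2*|-1|^2]
  = (1/8)[(1) + (1) + (2) + (2) + (2)] = 8/8 = 1.
A character is irreducible iff <chi, chi> = 1, so this representation is irreducible.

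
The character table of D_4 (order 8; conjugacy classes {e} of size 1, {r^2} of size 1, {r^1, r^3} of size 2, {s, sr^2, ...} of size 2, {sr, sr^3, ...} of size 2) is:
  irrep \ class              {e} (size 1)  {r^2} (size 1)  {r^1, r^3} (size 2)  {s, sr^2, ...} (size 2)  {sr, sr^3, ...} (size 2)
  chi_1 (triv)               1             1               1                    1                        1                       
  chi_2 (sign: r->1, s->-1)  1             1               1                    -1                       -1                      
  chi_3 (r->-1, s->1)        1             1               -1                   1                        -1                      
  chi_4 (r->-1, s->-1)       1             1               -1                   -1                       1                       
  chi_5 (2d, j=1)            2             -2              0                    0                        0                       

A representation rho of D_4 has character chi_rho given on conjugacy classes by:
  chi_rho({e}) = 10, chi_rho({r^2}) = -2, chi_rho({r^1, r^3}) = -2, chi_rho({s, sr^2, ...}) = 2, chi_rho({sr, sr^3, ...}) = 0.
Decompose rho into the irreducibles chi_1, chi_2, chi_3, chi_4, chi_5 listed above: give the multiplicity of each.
Multiplicities: chi_1: 1, chi_2: 0, chi_3: 2, chi_4: 1, chi_5: 3.

Details: Use <chi_rho, chi> = (1/|G|) sum_C |C| * chi_rho(C) * conj(chi(C)) with |G| = 8 for each irreducible chi in the table:
  <chi_rho, chi_1> = (1/8)[1*(10)*conj(1) + 1*(-2)*conj(1) + 2*(-2)*conj(1) + 2*(2)*conj(1) + 2*(0)*conj(1)]
      = (1/8)[(10) + (-2) + (-4) + (4) + (0)] = 8/8 = 1
  <chi_rho, chi_2> = (1/8)[1*(10)*conj(1) + 1*(-2)*conj(1) + 2*(-2)*conj(1) + 2*(2)*conj(-1) + 2*(0)*conj(-1)]
      = (1/8)[(10) + (-2) + (-4) + (-4) + (0)] = 0/8 = 0
  <chi_rho, chi_3> = (1/8)[1*(10)*conj(1) + 1*(-2)*conj(1) + 2*(-2)*conj(-1) + 2*(2)*conj(1) + 2*(0)*conj(-1)]
      = (1/8)[(10) + (-2) + (4) + (4) + (0)] = 16/8 = 2
  <chi_rho, chi_4> = (1/8)[1*(10)*conj(1) + 1*(-2)*conj(1) + 2*(-2)*conj(-1) + 2*(2)*conj(-1) + 2*(0)*conj(1)]
      = (1/8)[(10) + (-2) + (4) + (-4) + (0)] = 8/8 = 1
  <chi_rho, chi_5> = (1/8)[1*(10)*conj(2) + 1*(-2)*conj(-2) + 2*(-2)*conj(0) + 2*(2)*conj(0) + 2*(0)*conj(0)]
      = (1/8)[(20) + (4) + (0) + (0) + (0)] = 24/8 = 3
Dimension check: dim(rho) = sum (mult * dim) = 1*1 + 0*1 + 2*1 + 1*1 + 3*2 = 10 = chi_rho(e) = 10.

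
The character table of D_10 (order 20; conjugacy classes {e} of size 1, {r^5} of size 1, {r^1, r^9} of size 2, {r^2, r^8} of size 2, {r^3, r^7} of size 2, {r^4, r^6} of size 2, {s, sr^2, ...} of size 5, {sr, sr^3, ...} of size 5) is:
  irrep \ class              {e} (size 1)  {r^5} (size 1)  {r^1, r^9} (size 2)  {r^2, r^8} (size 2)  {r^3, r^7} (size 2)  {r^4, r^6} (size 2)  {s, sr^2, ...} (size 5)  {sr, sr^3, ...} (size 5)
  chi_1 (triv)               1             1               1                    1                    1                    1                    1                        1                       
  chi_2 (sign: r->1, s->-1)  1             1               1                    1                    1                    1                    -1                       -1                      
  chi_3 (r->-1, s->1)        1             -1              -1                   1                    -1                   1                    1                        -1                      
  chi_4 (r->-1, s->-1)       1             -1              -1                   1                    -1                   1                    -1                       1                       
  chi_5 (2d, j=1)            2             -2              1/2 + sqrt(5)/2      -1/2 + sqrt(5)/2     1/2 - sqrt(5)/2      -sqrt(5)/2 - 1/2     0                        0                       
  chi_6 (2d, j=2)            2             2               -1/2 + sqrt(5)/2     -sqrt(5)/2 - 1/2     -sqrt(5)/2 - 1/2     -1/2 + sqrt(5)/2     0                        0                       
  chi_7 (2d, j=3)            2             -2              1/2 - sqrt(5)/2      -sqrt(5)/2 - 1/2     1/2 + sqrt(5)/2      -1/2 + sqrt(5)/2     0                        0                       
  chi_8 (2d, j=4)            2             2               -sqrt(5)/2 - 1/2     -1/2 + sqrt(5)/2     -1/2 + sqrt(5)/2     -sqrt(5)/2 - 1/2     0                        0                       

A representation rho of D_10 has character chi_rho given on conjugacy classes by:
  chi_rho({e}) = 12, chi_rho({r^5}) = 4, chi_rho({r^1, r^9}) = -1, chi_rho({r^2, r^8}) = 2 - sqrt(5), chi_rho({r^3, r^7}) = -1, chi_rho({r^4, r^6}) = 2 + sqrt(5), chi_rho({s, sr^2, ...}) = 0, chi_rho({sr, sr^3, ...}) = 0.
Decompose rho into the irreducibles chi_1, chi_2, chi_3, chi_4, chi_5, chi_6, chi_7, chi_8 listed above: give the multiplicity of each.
Multiplicities: chi_1: 1, chi_2: 1, chi_3: 1, chi_4: 1, chi_5: 0, chi_6: 2, chi_7: 1, chi_8: 1.

Working: Use <chi_rho, chi> = (1/|G|) sum_C |C| * chi_rho(C) * conj(chi(C)) with |G| = 20 for each irreducible chi in the table:
  <chi_rho, chi_1> = (1/20)[1*(12)*conj(1) + 1*(4)*conj(1) + 2*(-1)*conj(1) + 2*(2 - sqrt(5))*conj(1) + 2*(-1)*conj(1) + 2*(2 + sqrt(5))*conj(1) + 5*(0)*conj(1) + 5*(0)*conj(1)]
      = (1/20)[(12) + (4) + (-2) + (4 - 2*sqrt(5)) + (-2) + (4 + 2*sqrt(5)) + (0) + (0)] = 20/20 = 1
  <chi_rho, chi_2> = (1/20)[1*(12)*conj(1) + 1*(4)*conj(1) + 2*(-1)*conj(1) + 2*(2 - sqrt(5))*conj(1) + 2*(-1)*conj(1) + 2*(2 + sqrt(5))*conj(1) + 5*(0)*conj(-1) + 5*(0)*conj(-1)]
      = (1/20)[(12) + (4) + (-2) + (4 - 2*sqrt(5)) + (-2) + (4 + 2*sqrt(5)) + (0) + (0)] = 20/20 = 1
  <chi_rho, chi_3> = (1/20)[1*(12)*conj(1) + 1*(4)*conj(-1) + 2*(-1)*conj(-1) + 2*(2 - sqrt(5))*conj(1) + 2*(-1)*conj(-1) + 2*(2 + sqrt(5))*conj(1) + 5*(0)*conj(1) + 5*(0)*conj(-1)]
      = (1/20)[(12) + (-4) + (2) + (4 - 2*sqrt(5)) + (2) + (4 + 2*sqrt(5)) + (0) + (0)] = 20/20 = 1
  <chi_rho, chi_4> = (1/20)[1*(12)*conj(1) + 1*(4)*conj(-1) + 2*(-1)*conj(-1) + 2*(2 - sqrt(5))*conj(1) + 2*(-1)*conj(-1) + 2*(2 + sqrt(5))*conj(1) + 5*(0)*conj(-1) + 5*(0)*conj(1)]
      = (1/20)[(12) + (-4) + (2) + (4 - 2*sqrt(5)) + (2) + (4 + 2*sqrt(5)) + (0) + (0)] = 20/20 = 1
  <chi_rho, chi_5> = (1/20)[1*(12)*conj(2) + 1*(4)*conj(-2) + 2*(-1)*conj(1/2 + sqrt(5)/2) + 2*(2 - sqrt(5))*conj(-1/2 + sqrt(5)/2) + 2*(-1)*conj(1/2 - sqrt(5)/2) + 2*(2 + sqrt(5))*conj(-sqrt(5)/2 - 1/2) + 5*(0)*conj(0) + 5*(0)*conj(0)]
      = (1/20)[(24) + (-8) + (-sqrt(5) - 1) + (-7 + 3*sqrt(5)) + (-1 + sqrt(5)) + (-7 - 3*sqrt(5)) + (0) + (0)] = 0/20 = 0
  <chi_rho, chi_6> = (1/20)[1*(12)*conj(2) + 1*(4)*conj(2) + 2*(-1)*conj(-1/2 + sqrt(5)/2) + 2*(2 - sqrt(5))*conj(-sqrt(5)/2 - 1/2) + 2*(-1)*conj(-sqrt(5)/2 - 1/2) + 2*(2 + sqrt(5))*conj(-1/2 + sqrt(5)/2) + 5*(0)*conj(0) + 5*(0)*conj(0)]
      = (1/20)[(24) + (8) + (1 - sqrt(5)) + (3 - sqrt(5)) + (1 + sqrt(5)) + (sqrt(5) + 3) + (0) + (0)] = 40/20 = 2
  <chi_rho, chi_7> = (1/20)[1*(12)*conj(2) + 1*(4)*conj(-2) + 2*(-1)*conj(1/2 - sqrt(5)/2) + 2*(2 - sqrt(5))*conj(-sqrt(5)/2 - 1/2) + 2*(-1)*conj(1/2 + sqrt(5)/2) + 2*(2 + sqrt(5))*conj(-1/2 + sqrt(5)/2) + 5*(0)*conj(0) + 5*(0)*conj(0)]
      = (1/20)[(24) + (-8) + (-1 + sqrt(5)) + (3 - sqrt(5)) + (-sqrt(5) - 1) + (sqrt(5) + 3) + (0) + (0)] = 20/20 = 1
  <chi_rho, chi_8> = (1/20)[1*(12)*conj(2) + 1*(4)*conj(2) + 2*(-1)*conj(-sqrt(5)/2 - 1/2) + 2*(2 - sqrt(5))*conj(-1/2 + sqrt(5)/2) + 2*(-1)*conj(-1/2 + sqrt(5)/2) + 2*(2 + sqrt(5))*conj(-sqrt(5)/2 - 1/2) + 5*(0)*conj(0) + 5*(0)*conj(0)]
      = (1/20)[(24) + (8) + (1 + sqrt(5)) + (-7 + 3*sqrt(5)) + (1 - sqrt(5)) + (-7 - 3*sqrt(5)) + (0) + (0)] = 20/20 = 1
Dimension check: dim(rho) = sum (mult * dim) = 1*1 + 1*1 + 1*1 + 1*1 + 0*2 + 2*2 + 1*2 + 1*2 = 12 = chi_rho(e) = 12.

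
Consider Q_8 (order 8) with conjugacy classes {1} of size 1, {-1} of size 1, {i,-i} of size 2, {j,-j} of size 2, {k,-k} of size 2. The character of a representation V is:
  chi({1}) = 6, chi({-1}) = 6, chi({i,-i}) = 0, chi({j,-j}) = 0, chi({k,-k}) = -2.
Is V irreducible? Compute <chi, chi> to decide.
Not irreducible (reducible): <chi, chi> = 10 > 1.

Derivation: <chi, chi> = (1/|G|) sum_C |C| * |chi(C)|^2 = (1/8)[1*|6|^2 + 1*|6|^2 + 2*|0|^2 + 2*|0|^2 + 2*|-2|^2]
  = (1/8)[(36) + (36) + (0) + (0) + (8)] = 80/8 = 10.
A character is irreducible iff <chi, chi> = 1, so this representation is reducible.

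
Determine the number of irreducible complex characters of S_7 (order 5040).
15

Argument: The number of irreducible complex representations of a finite group equals its number of conjugacy classes. Conjugacy classes in S_7 correspond to cycle types, i.e. partitions of 7; there are p(7) = 15 of them, so S_7 (order 5040) has exactly 15 irreducible complex representations.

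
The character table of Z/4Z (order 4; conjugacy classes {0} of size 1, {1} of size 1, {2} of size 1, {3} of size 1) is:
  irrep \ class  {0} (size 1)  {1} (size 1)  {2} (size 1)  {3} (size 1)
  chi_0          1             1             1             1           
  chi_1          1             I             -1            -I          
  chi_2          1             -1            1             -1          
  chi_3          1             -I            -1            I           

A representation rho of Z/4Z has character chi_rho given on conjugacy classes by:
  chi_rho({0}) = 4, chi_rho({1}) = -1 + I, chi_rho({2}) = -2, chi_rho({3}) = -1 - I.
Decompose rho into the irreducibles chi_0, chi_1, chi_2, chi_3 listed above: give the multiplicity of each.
Multiplicities: chi_0: 0, chi_1: 2, chi_2: 1, chi_3: 1.

Argument: Use <chi_rho, chi> = (1/|G|) sum_C |C| * chi_rho(C) * conj(chi(C)) with |G| = 4 for each irreducible chi in the table:
  <chi_rho, chi_0> = (1/4)[1*(4)*conj(1) + 1*(-1 + I)*conj(1) + 1*(-2)*conj(1) + 1*(-1 - I)*conj(1)]
      = (1/4)[(4) + (-1 + I) + (-2) + (-1 - I)] = 0/4 = 0
  <chi_rho, chi_1> = (1/4)[1*(4)*conj(1) + 1*(-1 + I)*conj(I) + 1*(-2)*conj(-1) + 1*(-1 - I)*conj(-I)]
      = (1/4)[(4) + (1 + I) + (2) + (1 - I)] = 8/4 = 2
  <chi_rho, chi_2> = (1/4)[1*(4)*conj(1) + 1*(-1 + I)*conj(-1) + 1*(-2)*conj(1) + 1*(-1 - I)*conj(-1)]
      = (1/4)[(4) + (1 - I) + (-2) + (1 + I)] = 4/4 = 1
  <chi_rho, chi_3> = (1/4)[1*(4)*conj(1) + 1*(-1 + I)*conj(-I) + 1*(-2)*conj(-1) + 1*(-1 - I)*conj(I)]
      = (1/4)[(4) + (-1 - I) + (2) + (-1 + I)] = 4/4 = 1
(Exp terms are combined using exp(i*s)*conj(exp(i*t)) = exp(i*(s-t)), and sums of them are collapsed using the identity that for every m > 1 the m distinct m-th roots of unity sum to 0, e.g. 1 + exp(2*I*pi/3) + exp(-2*I*pi/3) = 0.)
Dimension check: dim(rho) = sum (mult * dim) = 0*1 + 2*1 + 1*1 + 1*1 = 4 = chi_rho(e) = 4.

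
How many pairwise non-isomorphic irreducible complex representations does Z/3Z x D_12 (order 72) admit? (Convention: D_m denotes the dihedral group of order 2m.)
27

Why: The number of irreducible complex representations of a finite group equals its number of conjugacy classes. For a direct product, #classes(G x H) = #classes(G) * #classes(H). Z/3Z has 3 classes (abelian), D_12 has 9 classes, so 3 * 9 = 27, so Z/3Z x D_12 (order 72) has exactly 27 irreducible complex representations.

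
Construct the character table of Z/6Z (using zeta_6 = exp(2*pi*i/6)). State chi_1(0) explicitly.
Character table of Z/6Z (irreps indexed chi_0,...,chi_5 with chi_k(m) = zeta_6^(k*m), zeta_6 = exp(2*pi*i/6)):
  irrep \ class  {0} (size 1)  {1} (size 1)    {2} (size 1)    {3} (size 1)  {4} (size 1)    {5} (size 1)  
  chi_0          1             1               1               1             1               1             
  chi_1          1             exp(I*pi/3)     exp(2*I*pi/3)   -1            exp(-2*I*pi/3)  exp(-I*pi/3)  
  chi_2          1             exp(2*I*pi/3)   exp(-2*I*pi/3)  1             exp(2*I*pi/3)   exp(-2*I*pi/3)
  chi_3          1             -1              1               -1            1               -1            
  chi_4          1             exp(-2*I*pi/3)  exp(2*I*pi/3)   1             exp(-2*I*pi/3)  exp(2*I*pi/3) 
  chi_5          1             exp(-I*pi/3)    exp(-2*I*pi/3)  -1            exp(2*I*pi/3)   exp(I*pi/3)   

Spot check: chi_1(0) = zeta_6^(1*0) = zeta_6^0 = 1.

Argument: Z/6Z is abelian, so all 6 irreducible complex representations are 1-dimensional. They are given by chi_k(m) = zeta_6^(k*m) for k = 0,...,5. Row orthogonality: sum_m chi_k(m) conj(chi_l(m)) = 6 * [k = l].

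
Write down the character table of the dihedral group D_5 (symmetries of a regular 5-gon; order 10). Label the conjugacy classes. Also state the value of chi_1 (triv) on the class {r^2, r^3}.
Conjugacy classes: {e} of size 1, {r^1, r^4} of size 2, {r^2, r^3} of size 2, {s, sr, ..., sr^4} of size 5.
Character table:
  irrep \ class              {e} (size 1)  {r^1, r^4} (size 2)  {r^2, r^3} (size 2)  {s, sr, ..., sr^4} (size 5)
  chi_1 (triv)               1             1                    1                    1                          
  chi_2 (sign: r->1, s->-1)  1             1                    1                    -1                         
  chi_3 (2d, j=1)            2             -1/2 + sqrt(5)/2     -sqrt(5)/2 - 1/2     0                          
  chi_4 (2d, j=2)            2             -sqrt(5)/2 - 1/2     -1/2 + sqrt(5)/2     0                          

Spot check: chi_1 (triv) on {r^2, r^3} = 1.

Argument: D_5 has order 2*5 = 10 with 4 conjugacy classes, hence 4 irreducibles. Sum of squared dims 1 + 1 + 4 + 4 = 10 = |G|. Linear characters come from the abelianisation; the 2-dimensional irreps have character r^k -> 2*cos(2*pi*j*k/5), reflections -> 0.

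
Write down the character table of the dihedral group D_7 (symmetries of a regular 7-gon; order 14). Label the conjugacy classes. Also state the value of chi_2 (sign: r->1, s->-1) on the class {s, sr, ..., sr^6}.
Conjugacy classes: {e} of size 1, {r^1, r^6} of size 2, {r^2, r^5} of size 2, {r^3, r^4} of size 2, {s, sr, ..., sr^6} of size 7.
Character table:
  irrep \ class              {e} (size 1)  {r^1, r^6} (size 2)  {r^2, r^5} (size 2)  {r^3, r^4} (size 2)  {s, sr, ..., sr^6} (size 7)
  chi_1 (triv)               1             1                    1                    1                    1                          
  chi_2 (sign: r->1, s->-1)  1             1                    1                    1                    -1                         
  chi_3 (2d, j=1)            2             2*cos(2*pi/7)        -2*cos(3*pi/7)       -2*cos(pi/7)         0                          
  chi_4 (2d, j=2)            2             -2*cos(3*pi/7)       -2*cos(pi/7)         2*cos(2*pi/7)        0                          
  chi_5 (2d, j=3)            2             -2*cos(pi/7)         2*cos(2*pi/7)        -2*cos(3*pi/7)       0                          

Spot check: chi_2 (sign: r->1, s->-1) on {s, sr, ..., sr^6} = -1.

Justification: D_7 has order 2*7 = 14 with 5 conjugacy classes, hence 5 irreducibles. Sum of squared dims 1 + 1 + 4 + 4 + 4 = 14 = |G|. Linear characters come from the abelianisation; the 2-dimensional irreps have character r^k -> 2*cos(2*pi*j*k/7), reflections -> 0.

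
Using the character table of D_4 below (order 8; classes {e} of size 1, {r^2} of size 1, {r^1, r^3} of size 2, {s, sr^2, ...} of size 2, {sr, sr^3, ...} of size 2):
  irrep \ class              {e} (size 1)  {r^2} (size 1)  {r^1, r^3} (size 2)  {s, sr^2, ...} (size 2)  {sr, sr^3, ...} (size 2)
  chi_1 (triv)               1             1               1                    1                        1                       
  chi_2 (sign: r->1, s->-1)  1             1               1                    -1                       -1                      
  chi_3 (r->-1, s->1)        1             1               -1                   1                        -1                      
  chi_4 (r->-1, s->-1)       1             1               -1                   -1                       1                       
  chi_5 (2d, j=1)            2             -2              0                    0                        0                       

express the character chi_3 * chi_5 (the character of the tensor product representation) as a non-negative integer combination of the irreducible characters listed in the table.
chi_3 tensor chi_5 = chi_5 (all other irreducibles have multiplicity 0).

Details: The character of a tensor product is the pointwise product (chi_3 * chi_5)(C) = chi_3(C) * chi_5(C):
  {e}: (1)*(2), {r^2}: (1)*(-2), {r^1, r^3}: (-1)*(0), {s, sr^2, ...}: (1)*(0), {sr, sr^3, ...}: (-1)*(0)
so (chi_3 * chi_5) takes values
  {e} -> 2, {r^2} -> -2, {r^1, r^3} -> 0, {s, sr^2, ...} -> 0, {sr, sr^3, ...} -> 0.
Now take the inner product of this character with each irreducible chi from the table, <chi_3*chi_5, chi> = (1/8) sum_C |C| (chi_3*chi_5)(C) conj(chi(C)):
  <chi_3*chi_5, chi_1> = (1/8)[1*(2)*conj(1) + 1*(-2)*conj(1) + 2*(0)*conj(1) + 2*(0)*conj(1) + 2*(0)*conj(1)]
      = (1/8)[(2) + (-2) + (0) + (0) + (0)] = 0/8 = 0
  <chi_3*chi_5, chi_2> = (1/8)[1*(2)*conj(1) + 1*(-2)*conj(1) + 2*(0)*conj(1) + 2*(0)*conj(-1) + 2*(0)*conj(-1)]
      = (1/8)[(2) + (-2) + (0) + (0) + (0)] = 0/8 = 0
  <chi_3*chi_5, chi_3> = (1/8)[1*(2)*conj(1) + 1*(-2)*conj(1) + 2*(0)*conj(-1) + 2*(0)*conj(1) + 2*(0)*conj(-1)]
      = (1/8)[(2) + (-2) + (0) + (0) + (0)] = 0/8 = 0
  <chi_3*chi_5, chi_4> = (1/8)[1*(2)*conj(1) + 1*(-2)*conj(1) + 2*(0)*conj(-1) + 2*(0)*conj(-1) + 2*(0)*conj(1)]
      = (1/8)[(2) + (-2) + (0) + (0) + (0)] = 0/8 = 0
  <chi_3*chi_5, chi_5> = (1/8)[1*(2)*conj(2) + 1*(-2)*conj(-2) + 2*(0)*conj(0) + 2*(0)*conj(0) + 2*(0)*conj(0)]
      = (1/8)[(4) + (4) + (0) + (0) + (0)] = 8/8 = 1
Hence the multiplicities are chi_5: 1. Dimension check: dim(chi_3)*dim(chi_5) = 1*2 = 2 and sum (mult * dim) = 1*2 = 2.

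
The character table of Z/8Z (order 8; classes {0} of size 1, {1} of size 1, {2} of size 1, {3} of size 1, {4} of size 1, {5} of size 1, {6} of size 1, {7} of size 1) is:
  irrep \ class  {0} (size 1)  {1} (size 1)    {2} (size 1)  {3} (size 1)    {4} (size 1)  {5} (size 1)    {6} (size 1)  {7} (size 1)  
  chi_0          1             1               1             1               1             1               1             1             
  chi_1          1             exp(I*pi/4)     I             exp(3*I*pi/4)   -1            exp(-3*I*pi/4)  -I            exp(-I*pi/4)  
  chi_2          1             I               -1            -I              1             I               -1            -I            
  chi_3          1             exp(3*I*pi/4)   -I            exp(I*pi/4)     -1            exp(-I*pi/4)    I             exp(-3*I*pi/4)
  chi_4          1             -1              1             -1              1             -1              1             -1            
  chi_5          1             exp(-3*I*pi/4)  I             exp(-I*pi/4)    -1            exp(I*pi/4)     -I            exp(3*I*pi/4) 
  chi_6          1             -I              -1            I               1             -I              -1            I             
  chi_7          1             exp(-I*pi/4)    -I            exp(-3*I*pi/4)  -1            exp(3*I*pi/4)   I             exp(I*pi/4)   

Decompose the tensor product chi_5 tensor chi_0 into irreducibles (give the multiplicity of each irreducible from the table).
chi_5 tensor chi_0 = chi_5 (all other irreducibles have multiplicity 0).

Details: The character of a tensor product is the pointwise product (chi_5 * chi_0)(C) = chi_5(C) * chi_0(C):
  {0}: (1)*(1), {1}: (exp(-3*I*pi/4))*(1), {2}: (I)*(1), {3}: (exp(-I*pi/4))*(1), {4}: (-1)*(1), {5}: (exp(I*pi/4))*(1), {6}: (-I)*(1), {7}: (exp(3*I*pi/4))*(1)
so (chi_5 * chi_0) takes values
  {0} -> 1, {1} -> exp(-3*I*pi/4), {2} -> I, {3} -> exp(-I*pi/4), {4} -> -1, {5} -> exp(I*pi/4), {6} -> -I, {7} -> exp(3*I*pi/4).
Now take the inner product of this character with each irreducible chi from the table, <chi_5*chi_0, chi> = (1/8) sum_C |C| (chi_5*chi_0)(C) conj(chi(C)):
  <chi_5*chi_0, chi_0> = (1/8)[1*(1)*conj(1) + 1*(exp(-3*I*pi/4))*conj(1) + 1*(I)*conj(1) + 1*(exp(-I*pi/4))*conj(1) + 1*(-1)*conj(1) + 1*(exp(I*pi/4))*conj(1) + 1*(-I)*conj(1) + 1*(exp(3*I*pi/4))*conj(1)]
      = (1/8)[(1) + (exp(-3*I*pi/4)) + (I) + (exp(-I*pi/4)) + (-1) + (exp(I*pi/4)) + (-I) + (exp(3*I*pi/4))] = 0/8 = 0
  <chi_5*chi_0, chi_1> = (1/8)[1*(1)*conj(1) + 1*(exp(-3*I*pi/4))*conj(exp(I*pi/4)) + 1*(I)*conj(I) + 1*(exp(-I*pi/4))*conj(exp(3*I*pi/4)) + 1*(-1)*conj(-1) + 1*(exp(I*pi/4))*conj(exp(-3*I*pi/4)) + 1*(-I)*conj(-I) + 1*(exp(3*I*pi/4))*conj(exp(-I*pi/4))]
      = (1/8)[(1) + (-1) + (1) + (-1) + (1) + (-1) + (1) + (-1)] = 0/8 = 0
  <chi_5*chi_0, chi_2> = (1/8)[1*(1)*conj(1) + 1*(exp(-3*I*pi/4))*conj(I) + 1*(I)*conj(-1) + 1*(exp(-I*pi/4))*conj(-I) + 1*(-1)*conj(1) + 1*(exp(I*pi/4))*conj(I) + 1*(-I)*conj(-1) + 1*(exp(3*I*pi/4))*conj(-I)]
      = (1/8)[(1) + (-exp(-I*pi/4)) + (-I) + (exp(I*pi/4)) + (-1) + (-exp(3*I*pi/4)) + (I) + (exp(-3*I*pi/4))] = 0/8 = 0
  <chi_5*chi_0, chi_3> = (1/8)[1*(1)*conj(1) + 1*(exp(-3*I*pi/4))*conj(exp(3*I*pi/4)) + 1*(I)*conj(-I) + 1*(exp(-I*pi/4))*conj(exp(I*pi/4)) + 1*(-1)*conj(-1) + 1*(exp(I*pi/4))*conj(exp(-I*pi/4)) + 1*(-I)*conj(I) + 1*(exp(3*I*pi/4))*conj(exp(-3*I*pi/4))]
      = (1/8)[(1) + (I) + (-1) + (-I) + (1) + (I) + (-1) + (-I)] = 0/8 = 0
  <chi_5*chi_0, chi_4> = (1/8)[1*(1)*conj(1) + 1*(exp(-3*I*pi/4))*conj(-1) + 1*(I)*conj(1) + 1*(exp(-I*pi/4))*conj(-1) + 1*(-1)*conj(1) + 1*(exp(I*pi/4))*conj(-1) + 1*(-I)*conj(1) + 1*(exp(3*I*pi/4))*conj(-1)]
      = (1/8)[(1) + (-exp(-3*I*pi/4)) + (I) + (-exp(-I*pi/4)) + (-1) + (-exp(I*pi/4)) + (-I) + (-exp(3*I*pi/4))] = 0/8 = 0
  <chi_5*chi_0, chi_5> = (1/8)[1*(1)*conj(1) + 1*(exp(-3*I*pi/4))*conj(exp(-3*I*pi/4)) + 1*(I)*conj(I) + 1*(exp(-I*pi/4))*conj(exp(-I*pi/4)) + 1*(-1)*conj(-1) + 1*(exp(I*pi/4))*conj(exp(I*pi/4)) + 1*(-I)*conj(-I) + 1*(exp(3*I*pi/4))*conj(exp(3*I*pi/4))]
      = (1/8)[(1) + (1) + (1) + (1) + (1) + (1) + (1) + (1)] = 8/8 = 1
  <chi_5*chi_0, chi_6> = (1/8)[1*(1)*conj(1) + 1*(exp(-3*I*pi/4))*conj(-I) + 1*(I)*conj(-1) + 1*(exp(-I*pi/4))*conj(I) + 1*(-1)*conj(1) + 1*(exp(I*pi/4))*conj(-I) + 1*(-I)*conj(-1) + 1*(exp(3*I*pi/4))*conj(I)]
      = (1/8)[(1) + (exp(-I*pi/4)) + (-I) + (-exp(I*pi/4)) + (-1) + (exp(3*I*pi/4)) + (I) + (-exp(-3*I*pi/4))] = 0/8 = 0
  <chi_5*chi_0, chi_7> = (1/8)[1*(1)*conj(1) + 1*(exp(-3*I*pi/4))*conj(exp(-I*pi/4)) + 1*(I)*conj(-I) + 1*(exp(-I*pi/4))*conj(exp(-3*I*pi/4)) + 1*(-1)*conj(-1) + 1*(exp(I*pi/4))*conj(exp(3*I*pi/4)) + 1*(-I)*conj(I) + 1*(exp(3*I*pi/4))*conj(exp(I*pi/4))]
      = (1/8)[(1) + (-I) + (-1) + (I) + (1) + (-I) + (-1) + (I)] = 0/8 = 0
(Exp terms are combined using exp(i*s)*conj(exp(i*t)) = exp(i*(s-t)), and sums of them are collapsed using the identity that for every m > 1 the m distinct m-th roots of unity sum to 0, e.g. 1 + exp(2*I*pi/3) + exp(-2*I*pi/3) = 0.)
Hence the multiplicities are chi_5: 1. Dimension check: dim(chi_5)*dim(chi_0) = 1*1 = 1 and sum (mult * dim) = 1*1 = 1.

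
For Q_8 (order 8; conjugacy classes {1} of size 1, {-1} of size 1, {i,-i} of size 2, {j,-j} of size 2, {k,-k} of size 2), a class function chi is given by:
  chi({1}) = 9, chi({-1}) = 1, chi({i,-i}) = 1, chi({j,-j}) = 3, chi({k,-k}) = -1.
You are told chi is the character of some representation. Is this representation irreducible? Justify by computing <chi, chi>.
Not irreducible (reducible): <chi, chi> = 13 > 1.

Working: <chi, chi> = (1/|G|) sum_C |C| * |chi(C)|^2 = (1/8)[1*|9|^2 + 1*|1|^2 + 2*|1|^2 + 2*|3|^2 + 2*|-1|^2]
  = (1/8)[(81) + (1) + (2) + (18) + (2)] = 104/8 = 13.
A character is irreducible iff <chi, chi> = 1, so this representation is reducible.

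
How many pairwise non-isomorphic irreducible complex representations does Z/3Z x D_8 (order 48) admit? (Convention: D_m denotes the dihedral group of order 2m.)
21

Derivation: The number of irreducible complex representations of a finite group equals its number of conjugacy classes. For a direct product, #classes(G x H) = #classes(G) * #classes(H). Z/3Z has 3 classes (abelian), D_8 has 7 classes, so 3 * 7 = 21, so Z/3Z x D_8 (order 48) has exactly 21 irreducible complex representations.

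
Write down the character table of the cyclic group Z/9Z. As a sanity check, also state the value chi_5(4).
Character table of Z/9Z (irreps indexed chi_0,...,chi_8 with chi_k(m) = zeta_9^(k*m), zeta_9 = exp(2*pi*i/9)):
  irrep \ class  {0} (size 1)  {1} (size 1)    {2} (size 1)    {3} (size 1)    {4} (size 1)    {5} (size 1)    {6} (size 1)    {7} (size 1)    {8} (size 1)  
  chi_0          1             1               1               1               1               1               1               1               1             
  chi_1          1             exp(2*I*pi/9)   exp(4*I*pi/9)   exp(2*I*pi/3)   exp(8*I*pi/9)   exp(-8*I*pi/9)  exp(-2*I*pi/3)  exp(-4*I*pi/9)  exp(-2*I*pi/9)
  chi_2          1             exp(4*I*pi/9)   exp(8*I*pi/9)   exp(-2*I*pi/3)  exp(-2*I*pi/9)  exp(2*I*pi/9)   exp(2*I*pi/3)   exp(-8*I*pi/9)  exp(-4*I*pi/9)
  chi_3          1             exp(2*I*pi/3)   exp(-2*I*pi/3)  1               exp(2*I*pi/3)   exp(-2*I*pi/3)  1               exp(2*I*pi/3)   exp(-2*I*pi/3)
  chi_4          1             exp(8*I*pi/9)   exp(-2*I*pi/9)  exp(2*I*pi/3)   exp(-4*I*pi/9)  exp(4*I*pi/9)   exp(-2*I*pi/3)  exp(2*I*pi/9)   exp(-8*I*pi/9)
  chi_5          1             exp(-8*I*pi/9)  exp(2*I*pi/9)   exp(-2*I*pi/3)  exp(4*I*pi/9)   exp(-4*I*pi/9)  exp(2*I*pi/3)   exp(-2*I*pi/9)  exp(8*I*pi/9) 
  chi_6          1             exp(-2*I*pi/3)  exp(2*I*pi/3)   1               exp(-2*I*pi/3)  exp(2*I*pi/3)   1               exp(-2*I*pi/3)  exp(2*I*pi/3) 
  chi_7          1             exp(-4*I*pi/9)  exp(-8*I*pi/9)  exp(2*I*pi/3)   exp(2*I*pi/9)   exp(-2*I*pi/9)  exp(-2*I*pi/3)  exp(8*I*pi/9)   exp(4*I*pi/9) 
  chi_8          1             exp(-2*I*pi/9)  exp(-4*I*pi/9)  exp(-2*I*pi/3)  exp(-8*I*pi/9)  exp(8*I*pi/9)   exp(2*I*pi/3)   exp(4*I*pi/9)   exp(2*I*pi/9) 

Spot check: chi_5(4) = zeta_9^(5*4) = zeta_9^20 = exp(4*I*pi/9).

Solution. Z/9Z is abelian, so all 9 irreducible complex representations are 1-dimensional. They are given by chi_k(m) = zeta_9^(k*m) for k = 0,...,8. Row orthogonality: sum_m chi_k(m) conj(chi_l(m)) = 9 * [k = l].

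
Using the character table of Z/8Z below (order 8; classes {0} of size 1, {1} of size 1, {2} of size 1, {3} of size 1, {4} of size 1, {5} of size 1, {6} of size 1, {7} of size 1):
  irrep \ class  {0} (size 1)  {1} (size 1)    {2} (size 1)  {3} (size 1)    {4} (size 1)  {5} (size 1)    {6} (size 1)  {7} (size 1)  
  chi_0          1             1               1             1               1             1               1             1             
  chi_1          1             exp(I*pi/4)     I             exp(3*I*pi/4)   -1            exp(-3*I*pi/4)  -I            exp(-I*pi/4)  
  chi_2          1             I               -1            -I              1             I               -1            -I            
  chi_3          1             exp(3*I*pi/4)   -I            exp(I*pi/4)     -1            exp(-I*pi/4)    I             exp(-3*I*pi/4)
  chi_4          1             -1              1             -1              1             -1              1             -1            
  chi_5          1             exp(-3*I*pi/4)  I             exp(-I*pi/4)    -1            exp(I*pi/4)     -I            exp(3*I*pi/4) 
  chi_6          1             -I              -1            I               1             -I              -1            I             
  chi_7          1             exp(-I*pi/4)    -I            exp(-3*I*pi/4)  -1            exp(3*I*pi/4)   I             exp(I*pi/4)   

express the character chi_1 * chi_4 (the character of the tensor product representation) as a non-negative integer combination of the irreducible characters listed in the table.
chi_1 tensor chi_4 = chi_5 (all other irreducibles have multiplicity 0).

Working: The character of a tensor product is the pointwise product (chi_1 * chi_4)(C) = chi_1(C) * chi_4(C):
  {0}: (1)*(1), {1}: (exp(I*pi/4))*(-1), {2}: (I)*(1), {3}: (exp(3*I*pi/4))*(-1), {4}: (-1)*(1), {5}: (exp(-3*I*pi/4))*(-1), {6}: (-I)*(1), {7}: (exp(-I*pi/4))*(-1)
so (chi_1 * chi_4) takes values
  {0} -> 1, {1} -> -exp(I*pi/4), {2} -> I, {3} -> -exp(3*I*pi/4), {4} -> -1, {5} -> -exp(-3*I*pi/4), {6} -> -I, {7} -> -exp(-I*pi/4).
Now take the inner product of this character with each irreducible chi from the table, <chi_1*chi_4, chi> = (1/8) sum_C |C| (chi_1*chi_4)(C) conj(chi(C)):
  <chi_1*chi_4, chi_0> = (1/8)[1*(1)*conj(1) + 1*(-exp(I*pi/4))*conj(1) + 1*(I)*conj(1) + 1*(-exp(3*I*pi/4))*conj(1) + 1*(-1)*conj(1) + 1*(-exp(-3*I*pi/4))*conj(1) + 1*(-I)*conj(1) + 1*(-exp(-I*pi/4))*conj(1)]
      = (1/8)[(1) + (-exp(I*pi/4)) + (I) + (-exp(3*I*pi/4)) + (-1) + (-exp(-3*I*pi/4)) + (-I) + (-exp(-I*pi/4))] = 0/8 = 0
  <chi_1*chi_4, chi_1> = (1/8)[1*(1)*conj(1) + 1*(-exp(I*pi/4))*conj(exp(I*pi/4)) + 1*(I)*conj(I) + 1*(-exp(3*I*pi/4))*conj(exp(3*I*pi/4)) + 1*(-1)*conj(-1) + 1*(-exp(-3*I*pi/4))*conj(exp(-3*I*pi/4)) + 1*(-I)*conj(-I) + 1*(-exp(-I*pi/4))*conj(exp(-I*pi/4))]
      = (1/8)[(1) + (-1) + (1) + (-1) + (1) + (-1) + (1) + (-1)] = 0/8 = 0
  <chi_1*chi_4, chi_2> = (1/8)[1*(1)*conj(1) + 1*(-exp(I*pi/4))*conj(I) + 1*(I)*conj(-1) + 1*(-exp(3*I*pi/4))*conj(-I) + 1*(-1)*conj(1) + 1*(-exp(-3*I*pi/4))*conj(I) + 1*(-I)*conj(-1) + 1*(-exp(-I*pi/4))*conj(-I)]
      = (1/8)[(1) + (exp(3*I*pi/4)) + (-I) + (-exp(-3*I*pi/4)) + (-1) + (exp(-I*pi/4)) + (I) + (-exp(I*pi/4))] = 0/8 = 0
  <chi_1*chi_4, chi_3> = (1/8)[1*(1)*conj(1) + 1*(-exp(I*pi/4))*conj(exp(3*I*pi/4)) + 1*(I)*conj(-I) + 1*(-exp(3*I*pi/4))*conj(exp(I*pi/4)) + 1*(-1)*conj(-1) + 1*(-exp(-3*I*pi/4))*conj(exp(-I*pi/4)) + 1*(-I)*conj(I) + 1*(-exp(-I*pi/4))*conj(exp(-3*I*pi/4))]
      = (1/8)[(1) + (I) + (-1) + (-I) + (1) + (I) + (-1) + (-I)] = 0/8 = 0
  <chi_1*chi_4, chi_4> = (1/8)[1*(1)*conj(1) + 1*(-exp(I*pi/4))*conj(-1) + 1*(I)*conj(1) + 1*(-exp(3*I*pi/4))*conj(-1) + 1*(-1)*conj(1) + 1*(-exp(-3*I*pi/4))*conj(-1) + 1*(-I)*conj(1) + 1*(-exp(-I*pi/4))*conj(-1)]
      = (1/8)[(1) + (exp(I*pi/4)) + (I) + (exp(3*I*pi/4)) + (-1) + (exp(-3*I*pi/4)) + (-I) + (exp(-I*pi/4))] = 0/8 = 0
  <chi_1*chi_4, chi_5> = (1/8)[1*(1)*conj(1) + 1*(-exp(I*pi/4))*conj(exp(-3*I*pi/4)) + 1*(I)*conj(I) + 1*(-exp(3*I*pi/4))*conj(exp(-I*pi/4)) + 1*(-1)*conj(-1) + 1*(-exp(-3*I*pi/4))*conj(exp(I*pi/4)) + 1*(-I)*conj(-I) + 1*(-exp(-I*pi/4))*conj(exp(3*I*pi/4))]
      = (1/8)[(1) + (1) + (1) + (1) + (1) + (1) + (1) + (1)] = 8/8 = 1
  <chi_1*chi_4, chi_6> = (1/8)[1*(1)*conj(1) + 1*(-exp(I*pi/4))*conj(-I) + 1*(I)*conj(-1) + 1*(-exp(3*I*pi/4))*conj(I) + 1*(-1)*conj(1) + 1*(-exp(-3*I*pi/4))*conj(-I) + 1*(-I)*conj(-1) + 1*(-exp(-I*pi/4))*conj(I)]
      = (1/8)[(1) + (-exp(3*I*pi/4)) + (-I) + (exp(-3*I*pi/4)) + (-1) + (-exp(-I*pi/4)) + (I) + (exp(I*pi/4))] = 0/8 = 0
  <chi_1*chi_4, chi_7> = (1/8)[1*(1)*conj(1) + 1*(-exp(I*pi/4))*conj(exp(-I*pi/4)) + 1*(I)*conj(-I) + 1*(-exp(3*I*pi/4))*conj(exp(-3*I*pi/4)) + 1*(-1)*conj(-1) + 1*(-exp(-3*I*pi/4))*conj(exp(3*I*pi/4)) + 1*(-I)*conj(I) + 1*(-exp(-I*pi/4))*conj(exp(I*pi/4))]
      = (1/8)[(1) + (-I) + (-1) + (I) + (1) + (-I) + (-1) + (I)] = 0/8 = 0
(Exp terms are combined using exp(i*s)*conj(exp(i*t)) = exp(i*(s-t)), and sums of them are collapsed using the identity that for every m > 1 the m distinct m-th roots of unity sum to 0, e.g. 1 + exp(2*I*pi/3) + exp(-2*I*pi/3) = 0.)
Hence the multiplicities are chi_5: 1. Dimension check: dim(chi_1)*dim(chi_4) = 1*1 = 1 and sum (mult * dim) = 1*1 = 1.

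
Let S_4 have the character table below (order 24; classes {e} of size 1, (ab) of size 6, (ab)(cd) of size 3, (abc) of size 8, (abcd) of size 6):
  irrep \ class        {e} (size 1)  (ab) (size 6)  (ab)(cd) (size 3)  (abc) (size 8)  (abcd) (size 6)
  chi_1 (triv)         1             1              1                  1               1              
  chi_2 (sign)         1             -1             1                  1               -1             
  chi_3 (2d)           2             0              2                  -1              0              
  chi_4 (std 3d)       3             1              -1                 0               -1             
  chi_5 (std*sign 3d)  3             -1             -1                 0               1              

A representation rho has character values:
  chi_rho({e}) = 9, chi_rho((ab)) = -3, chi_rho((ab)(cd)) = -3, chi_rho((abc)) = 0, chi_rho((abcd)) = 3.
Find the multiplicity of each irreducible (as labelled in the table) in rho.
Multiplicities: chi_1: 0, chi_2: 0, chi_3: 0, chi_4: 0, chi_5: 3.

Use <chi_rho, chi> = (1/|G|) sum_C |C| * chi_rho(C) * conj(chi(C)) with |G| = 24 for each irreducible chi in the table:
  <chi_rho, chi_1> = (1/24)[1*(9)*conj(1) + 6*(-3)*conj(1) + 3*(-3)*conj(1) + 8*(0)*conj(1) + 6*(3)*conj(1)]
      = (1/24)[(9) + (-18) + (-9) + (0) + (18)] = 0/24 = 0
  <chi_rho, chi_2> = (1/24)[1*(9)*conj(1) + 6*(-3)*conj(-1) + 3*(-3)*conj(1) + 8*(0)*conj(1) + 6*(3)*conj(-1)]
      = (1/24)[(9) + (18) + (-9) + (0) + (-18)] = 0/24 = 0
  <chi_rho, chi_3> = (1/24)[1*(9)*conj(2) + 6*(-3)*conj(0) + 3*(-3)*conj(2) + 8*(0)*conj(-1) + 6*(3)*conj(0)]
      = (1/24)[(18) + (0) + (-18) + (0) + (0)] = 0/24 = 0
  <chi_rho, chi_4> = (1/24)[1*(9)*conj(3) + 6*(-3)*conj(1) + 3*(-3)*conj(-1) + 8*(0)*conj(0) + 6*(3)*conj(-1)]
      = (1/24)[(27) + (-18) + (9) + (0) + (-18)] = 0/24 = 0
  <chi_rho, chi_5> = (1/24)[1*(9)*conj(3) + 6*(-3)*conj(-1) + 3*(-3)*conj(-1) + 8*(0)*conj(0) + 6*(3)*conj(1)]
      = (1/24)[(27) + (18) + (9) + (0) + (18)] = 72/24 = 3
Dimension check: dim(rho) = sum (mult * dim) = 0*1 + 0*1 + 0*2 + 0*3 + 3*3 = 9 = chi_rho(e) = 9.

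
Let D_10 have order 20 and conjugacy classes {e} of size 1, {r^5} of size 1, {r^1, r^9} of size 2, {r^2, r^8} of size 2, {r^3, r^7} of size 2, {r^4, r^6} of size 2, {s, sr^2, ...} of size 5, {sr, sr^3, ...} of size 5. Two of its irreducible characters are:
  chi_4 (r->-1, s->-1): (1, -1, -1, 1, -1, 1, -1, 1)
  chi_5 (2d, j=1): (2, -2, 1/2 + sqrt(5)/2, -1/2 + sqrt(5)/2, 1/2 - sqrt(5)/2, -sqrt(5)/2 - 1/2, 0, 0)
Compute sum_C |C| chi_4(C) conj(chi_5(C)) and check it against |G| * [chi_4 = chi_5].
Sum = 0; so <chi_4, chi_5> = 0 (distinct irreducibles are orthogonal).

Derivation: Compute term by term over conjugacy classes (|C| * chi_4(C) * conj(chi_5(C))):
  1*(1)*conj(2) + 1*(-1)*conj(-2) + 2*(-1)*conj(1/2 + sqrt(5)/2) + 2*(1)*conj(-1/2 + sqrt(5)/2) + 2*(-1)*conj(1/2 - sqrt(5)/2) + 2*(1)*conj(-sqrt(5)/2 - 1/2) + 5*(-1)*conj(0) + 5*(1)*conj(0)
  = (2) + (2) + (-sqrt(5) - 1) + (-1 + sqrt(5)) + (-1 + sqrt(5)) + (-sqrt(5) - 1) + (0) + (0)
  = 0.
Dividing by |G| = 20 gives 0/20 = 0, matching the row-orthogonality relation <chi_4, chi_5> = [chi_4 = chi_5].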